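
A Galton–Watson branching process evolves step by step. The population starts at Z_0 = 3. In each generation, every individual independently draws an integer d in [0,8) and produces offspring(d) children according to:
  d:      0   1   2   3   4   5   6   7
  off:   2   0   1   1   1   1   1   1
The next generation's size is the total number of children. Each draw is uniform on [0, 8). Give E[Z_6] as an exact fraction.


3

Outcome values over d=0..7: [2, 0, 1, 1, 1, 1, 1, 1]
Σy = 8, Σy² = 10, M = 8
μ = 8/8 = 1,  σ² = 10/8 − (1)² = 1/4
E[Z_0] = 3
E[Z_1] = 1·E[Z_0] = 3
E[Z_2] = 1·E[Z_1] = 3
E[Z_3] = 1·E[Z_2] = 3
E[Z_4] = 1·E[Z_3] = 3
E[Z_5] = 1·E[Z_4] = 3
E[Z_6] = 1·E[Z_5] = 3


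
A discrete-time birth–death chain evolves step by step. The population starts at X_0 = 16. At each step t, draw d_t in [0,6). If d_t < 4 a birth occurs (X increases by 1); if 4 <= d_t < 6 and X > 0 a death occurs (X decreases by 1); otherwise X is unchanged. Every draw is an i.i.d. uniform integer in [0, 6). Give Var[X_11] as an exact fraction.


88/9

X can drop by at most 1 per step and X_0 = 16 > T = 11, so X_t >= 16 − t >= 5 > 0 for every t <= 11: the floor at 0 (the 'and X > 0' condition) never binds. Hence X_11 = X_0 + Σ_{t<11} Y_t with i.i.d. increments Y_t = y(d_t) ∈ {+1, −1, 0}.
Outcome values over d=0..5: [1, 1, 1, 1, -1, -1]
Σy = 2, Σy² = 6, M = 6
μ = 2/6 = 1/3,  σ² = 6/6 − (1/3)² = 8/9
Independent increments: Var[X_11] = 11·σ² = 11·(8/9) = 88/9


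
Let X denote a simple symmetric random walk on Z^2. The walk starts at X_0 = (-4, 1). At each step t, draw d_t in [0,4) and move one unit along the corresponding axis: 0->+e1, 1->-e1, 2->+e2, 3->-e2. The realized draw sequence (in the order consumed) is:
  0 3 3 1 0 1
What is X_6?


(-4, -1)

t=0: X=(-4, 1), d=0 → +e1, X_1=(-3, 1)
t=1: X=(-3, 1), d=3 → -e2, X_2=(-3, 0)
t=2: X=(-3, 0), d=3 → -e2, X_3=(-3, -1)
t=3: X=(-3, -1), d=1 → -e1, X_4=(-4, -1)
t=4: X=(-4, -1), d=0 → +e1, X_5=(-3, -1)
t=5: X=(-3, -1), d=1 → -e1, X_6=(-4, -1)


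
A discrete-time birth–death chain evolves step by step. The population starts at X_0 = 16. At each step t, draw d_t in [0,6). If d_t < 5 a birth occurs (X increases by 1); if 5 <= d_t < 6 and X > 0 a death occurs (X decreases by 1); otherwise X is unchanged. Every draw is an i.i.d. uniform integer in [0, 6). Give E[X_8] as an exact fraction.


X can drop by at most 1 per step and X_0 = 16 > T = 8, so X_t >= 16 − t >= 8 > 0 for every t <= 8: the floor at 0 (the 'and X > 0' condition) never binds. Hence X_8 = X_0 + Σ_{t<8} Y_t with i.i.d. increments Y_t = y(d_t) ∈ {+1, −1, 0}.
Outcome values over d=0..5: [1, 1, 1, 1, 1, -1]
Σy = 4, Σy² = 6, M = 6
μ = 4/6 = 2/3,  σ² = 6/6 − (2/3)² = 5/9
E[X_8] = 16 + 8·(2/3) = 64/3

64/3


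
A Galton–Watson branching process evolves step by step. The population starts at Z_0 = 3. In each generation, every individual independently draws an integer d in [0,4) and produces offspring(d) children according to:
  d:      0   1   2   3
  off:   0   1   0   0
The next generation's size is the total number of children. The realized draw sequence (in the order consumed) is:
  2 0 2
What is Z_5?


gen 0: Z_0=3, draws=[2, 0, 2], offspring=[0, 0, 0], Z_1=0
gen 1: Z_1=0, draws=[], offspring=[], Z_2=0
gen 2: Z_2=0, draws=[], offspring=[], Z_3=0
gen 3: Z_3=0, draws=[], offspring=[], Z_4=0
gen 4: Z_4=0, draws=[], offspring=[], Z_5=0

0


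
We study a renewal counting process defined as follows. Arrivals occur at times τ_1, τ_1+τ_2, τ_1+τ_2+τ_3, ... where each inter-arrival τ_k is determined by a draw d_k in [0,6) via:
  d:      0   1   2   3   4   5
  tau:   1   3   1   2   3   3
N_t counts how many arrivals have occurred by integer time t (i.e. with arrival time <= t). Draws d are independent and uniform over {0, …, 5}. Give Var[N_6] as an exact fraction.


Inter-arrival values over d=0..5: [1, 3, 1, 2, 3, 3]
Each d has probability 1/6, so the pmf of τ is: f(1) = 1/3, f(2) = 1/6, f(3) = 1/2
Let p_n(j) = P(N_n = j), with p_0 = [1]. Condition on τ_1: p_n(0) = P(τ > n), and for j >= 1, p_n(j) = Σ_{k<=n} f(k)·p_{n−k}(j−1)
p_1 = [2/3, 1/3]  (j = 0..1)
p_2 = [1/2, 7/18, 1/9]  (j = 0..2)
p_3 = [0, 7/9, 5/27, 1/27]  (j = 0..3)
p_4 = [0, 5/12, 53/108, 13/162, 1/81]  (j = 0..4)
p_5 = [0, 1/4, 25/54, 1/4, 8/243, 1/243]  (j = 0..5)
p_6 = [0, 0, 13/24, 71/216, 28/243, 19/1458, 1/729]  (j = 0..6)
E[N_6] = Σ j·p_6(j) = 15185/5832;  E[N_6²] = Σ j²·p_6(j) = 42829/5832
Var[N_6] = 42829/5832 − (15185/5832)² = 19194503/34012224

19194503/34012224


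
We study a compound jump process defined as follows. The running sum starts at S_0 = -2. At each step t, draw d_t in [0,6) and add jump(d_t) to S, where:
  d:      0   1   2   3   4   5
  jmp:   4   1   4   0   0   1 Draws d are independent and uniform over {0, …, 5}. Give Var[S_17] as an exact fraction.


Outcome values over d=0..5: [4, 1, 4, 0, 0, 1]
Σy = 10, Σy² = 34, M = 6
μ = 10/6 = 5/3,  σ² = 34/6 − (5/3)² = 26/9
Independent increments: Var[S_17] = 17·σ² = 17·(26/9) = 442/9

442/9


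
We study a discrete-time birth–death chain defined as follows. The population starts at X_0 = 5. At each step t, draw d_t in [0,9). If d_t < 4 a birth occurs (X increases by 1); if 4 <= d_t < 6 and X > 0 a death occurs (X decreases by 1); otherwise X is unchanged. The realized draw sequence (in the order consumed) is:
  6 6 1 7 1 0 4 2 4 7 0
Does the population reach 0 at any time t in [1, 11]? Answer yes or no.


t=0: X=5, d=6 → hold, X_1=5
t=1: X=5, d=6 → hold, X_2=5
t=2: X=5, d=1 → birth, X_3=6
t=3: X=6, d=7 → hold, X_4=6
t=4: X=6, d=1 → birth, X_5=7
t=5: X=7, d=0 → birth, X_6=8
t=6: X=8, d=4 → death, X_7=7
t=7: X=7, d=2 → birth, X_8=8
t=8: X=8, d=4 → death, X_9=7
t=9: X=7, d=7 → hold, X_10=7
t=10: X=7, d=0 → birth, X_11=8

no


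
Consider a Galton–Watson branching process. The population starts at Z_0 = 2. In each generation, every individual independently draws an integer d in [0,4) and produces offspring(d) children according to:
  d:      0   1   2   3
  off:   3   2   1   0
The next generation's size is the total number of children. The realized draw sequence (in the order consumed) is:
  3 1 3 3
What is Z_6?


0

gen 0: Z_0=2, draws=[3, 1], offspring=[0, 2], Z_1=2
gen 1: Z_1=2, draws=[3, 3], offspring=[0, 0], Z_2=0
gen 2: Z_2=0, draws=[], offspring=[], Z_3=0
gen 3: Z_3=0, draws=[], offspring=[], Z_4=0
gen 4: Z_4=0, draws=[], offspring=[], Z_5=0
gen 5: Z_5=0, draws=[], offspring=[], Z_6=0


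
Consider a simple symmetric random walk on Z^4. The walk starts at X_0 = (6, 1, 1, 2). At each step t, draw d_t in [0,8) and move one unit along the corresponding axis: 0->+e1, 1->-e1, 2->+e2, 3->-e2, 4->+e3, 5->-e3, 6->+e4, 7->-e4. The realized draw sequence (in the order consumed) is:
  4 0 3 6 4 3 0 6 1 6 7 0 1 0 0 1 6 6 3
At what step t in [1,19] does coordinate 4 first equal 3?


4

t=0: X=(6, 1, 1, 2), d=4 → +e3, X_1=(6, 1, 2, 2)
t=1: X=(6, 1, 2, 2), d=0 → +e1, X_2=(7, 1, 2, 2)
t=2: X=(7, 1, 2, 2), d=3 → -e2, X_3=(7, 0, 2, 2)
t=3: X=(7, 0, 2, 2), d=6 → +e4, X_4=(7, 0, 2, 3)
t=4: X=(7, 0, 2, 3), d=4 → +e3, X_5=(7, 0, 3, 3)
t=5: X=(7, 0, 3, 3), d=3 → -e2, X_6=(7, -1, 3, 3)
t=6: X=(7, -1, 3, 3), d=0 → +e1, X_7=(8, -1, 3, 3)
t=7: X=(8, -1, 3, 3), d=6 → +e4, X_8=(8, -1, 3, 4)
t=8: X=(8, -1, 3, 4), d=1 → -e1, X_9=(7, -1, 3, 4)
t=9: X=(7, -1, 3, 4), d=6 → +e4, X_10=(7, -1, 3, 5)
t=10: X=(7, -1, 3, 5), d=7 → -e4, X_11=(7, -1, 3, 4)
t=11: X=(7, -1, 3, 4), d=0 → +e1, X_12=(8, -1, 3, 4)
t=12: X=(8, -1, 3, 4), d=1 → -e1, X_13=(7, -1, 3, 4)
t=13: X=(7, -1, 3, 4), d=0 → +e1, X_14=(8, -1, 3, 4)
t=14: X=(8, -1, 3, 4), d=0 → +e1, X_15=(9, -1, 3, 4)
t=15: X=(9, -1, 3, 4), d=1 → -e1, X_16=(8, -1, 3, 4)
t=16: X=(8, -1, 3, 4), d=6 → +e4, X_17=(8, -1, 3, 5)
t=17: X=(8, -1, 3, 5), d=6 → +e4, X_18=(8, -1, 3, 6)
t=18: X=(8, -1, 3, 6), d=3 → -e2, X_19=(8, -2, 3, 6)


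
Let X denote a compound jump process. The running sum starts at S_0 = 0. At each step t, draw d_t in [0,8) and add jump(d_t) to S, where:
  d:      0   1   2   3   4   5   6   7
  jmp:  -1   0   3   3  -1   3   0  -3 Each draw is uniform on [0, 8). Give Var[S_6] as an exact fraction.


Outcome values over d=0..7: [-1, 0, 3, 3, -1, 3, 0, -3]
Σy = 4, Σy² = 38, M = 8
μ = 4/8 = 1/2,  σ² = 38/8 − (1/2)² = 9/2
Independent increments: Var[S_6] = 6·σ² = 6·(9/2) = 27

27


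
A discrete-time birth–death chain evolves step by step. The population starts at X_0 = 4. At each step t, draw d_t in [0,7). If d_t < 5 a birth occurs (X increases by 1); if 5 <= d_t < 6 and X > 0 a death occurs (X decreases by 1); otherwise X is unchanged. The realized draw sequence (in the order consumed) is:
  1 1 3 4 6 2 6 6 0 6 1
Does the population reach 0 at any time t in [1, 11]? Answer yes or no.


no

t=0: X=4, d=1 → birth, X_1=5
t=1: X=5, d=1 → birth, X_2=6
t=2: X=6, d=3 → birth, X_3=7
t=3: X=7, d=4 → birth, X_4=8
t=4: X=8, d=6 → hold, X_5=8
t=5: X=8, d=2 → birth, X_6=9
t=6: X=9, d=6 → hold, X_7=9
t=7: X=9, d=6 → hold, X_8=9
t=8: X=9, d=0 → birth, X_9=10
t=9: X=10, d=6 → hold, X_10=10
t=10: X=10, d=1 → birth, X_11=11


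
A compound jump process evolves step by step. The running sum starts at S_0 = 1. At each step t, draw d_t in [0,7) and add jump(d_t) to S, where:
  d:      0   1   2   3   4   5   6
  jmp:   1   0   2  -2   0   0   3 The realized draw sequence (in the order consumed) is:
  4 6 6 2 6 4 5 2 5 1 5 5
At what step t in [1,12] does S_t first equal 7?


t=0: S=1, d=4, jump=0, S_1=1
t=1: S=1, d=6, jump=3, S_2=4
t=2: S=4, d=6, jump=3, S_3=7
t=3: S=7, d=2, jump=2, S_4=9
t=4: S=9, d=6, jump=3, S_5=12
t=5: S=12, d=4, jump=0, S_6=12
t=6: S=12, d=5, jump=0, S_7=12
t=7: S=12, d=2, jump=2, S_8=14
t=8: S=14, d=5, jump=0, S_9=14
t=9: S=14, d=1, jump=0, S_10=14
t=10: S=14, d=5, jump=0, S_11=14
t=11: S=14, d=5, jump=0, S_12=14

3


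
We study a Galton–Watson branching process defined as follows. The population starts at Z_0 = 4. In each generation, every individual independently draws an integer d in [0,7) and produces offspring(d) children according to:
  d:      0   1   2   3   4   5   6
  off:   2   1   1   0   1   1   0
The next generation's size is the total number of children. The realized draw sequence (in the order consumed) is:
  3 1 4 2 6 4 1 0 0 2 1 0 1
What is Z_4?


5

gen 0: Z_0=4, draws=[3, 1, 4, 2], offspring=[0, 1, 1, 1], Z_1=3
gen 1: Z_1=3, draws=[6, 4, 1], offspring=[0, 1, 1], Z_2=2
gen 2: Z_2=2, draws=[0, 0], offspring=[2, 2], Z_3=4
gen 3: Z_3=4, draws=[2, 1, 0, 1], offspring=[1, 1, 2, 1], Z_4=5


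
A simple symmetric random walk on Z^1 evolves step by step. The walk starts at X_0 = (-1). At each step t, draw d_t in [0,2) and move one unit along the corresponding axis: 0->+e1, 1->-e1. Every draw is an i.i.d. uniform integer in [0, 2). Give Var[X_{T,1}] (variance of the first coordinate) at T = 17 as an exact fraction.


17

Outcome values over d=0..1: [1, -1]
Σy = 0, Σy² = 2, M = 2
μ = 0/2 = 0,  σ² = 2/2 − (0)² = 1
Independent increments: Var[X_17] = 17·σ² = 17·(1) = 17


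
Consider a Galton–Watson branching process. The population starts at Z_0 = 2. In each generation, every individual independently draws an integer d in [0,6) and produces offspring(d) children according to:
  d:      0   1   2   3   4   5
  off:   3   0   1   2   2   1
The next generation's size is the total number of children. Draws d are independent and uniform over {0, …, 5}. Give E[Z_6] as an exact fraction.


Outcome values over d=0..5: [3, 0, 1, 2, 2, 1]
Σy = 9, Σy² = 19, M = 6
μ = 9/6 = 3/2,  σ² = 19/6 − (3/2)² = 11/12
E[Z_0] = 2
E[Z_1] = 3/2·E[Z_0] = 3
E[Z_2] = 3/2·E[Z_1] = 9/2
E[Z_3] = 3/2·E[Z_2] = 27/4
E[Z_4] = 3/2·E[Z_3] = 81/8
E[Z_5] = 3/2·E[Z_4] = 243/16
E[Z_6] = 3/2·E[Z_5] = 729/32

729/32


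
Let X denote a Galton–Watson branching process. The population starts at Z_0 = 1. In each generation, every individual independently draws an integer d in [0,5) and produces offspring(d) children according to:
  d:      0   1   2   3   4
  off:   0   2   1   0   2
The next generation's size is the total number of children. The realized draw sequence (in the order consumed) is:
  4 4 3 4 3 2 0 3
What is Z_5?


0

gen 0: Z_0=1, draws=[4], offspring=[2], Z_1=2
gen 1: Z_1=2, draws=[4, 3], offspring=[2, 0], Z_2=2
gen 2: Z_2=2, draws=[4, 3], offspring=[2, 0], Z_3=2
gen 3: Z_3=2, draws=[2, 0], offspring=[1, 0], Z_4=1
gen 4: Z_4=1, draws=[3], offspring=[0], Z_5=0


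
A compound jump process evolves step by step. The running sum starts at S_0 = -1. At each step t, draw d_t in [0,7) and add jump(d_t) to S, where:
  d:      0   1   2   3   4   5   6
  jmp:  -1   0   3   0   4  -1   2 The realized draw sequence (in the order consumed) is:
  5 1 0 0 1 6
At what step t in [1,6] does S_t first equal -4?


t=0: S=-1, d=5, jump=-1, S_1=-2
t=1: S=-2, d=1, jump=0, S_2=-2
t=2: S=-2, d=0, jump=-1, S_3=-3
t=3: S=-3, d=0, jump=-1, S_4=-4
t=4: S=-4, d=1, jump=0, S_5=-4
t=5: S=-4, d=6, jump=2, S_6=-2

4


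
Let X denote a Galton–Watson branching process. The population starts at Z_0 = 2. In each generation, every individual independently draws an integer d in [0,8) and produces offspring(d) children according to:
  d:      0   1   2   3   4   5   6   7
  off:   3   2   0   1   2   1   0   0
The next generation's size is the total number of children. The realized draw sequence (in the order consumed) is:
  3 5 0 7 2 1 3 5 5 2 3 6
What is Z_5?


gen 0: Z_0=2, draws=[3, 5], offspring=[1, 1], Z_1=2
gen 1: Z_1=2, draws=[0, 7], offspring=[3, 0], Z_2=3
gen 2: Z_2=3, draws=[2, 1, 3], offspring=[0, 2, 1], Z_3=3
gen 3: Z_3=3, draws=[5, 5, 2], offspring=[1, 1, 0], Z_4=2
gen 4: Z_4=2, draws=[3, 6], offspring=[1, 0], Z_5=1

1


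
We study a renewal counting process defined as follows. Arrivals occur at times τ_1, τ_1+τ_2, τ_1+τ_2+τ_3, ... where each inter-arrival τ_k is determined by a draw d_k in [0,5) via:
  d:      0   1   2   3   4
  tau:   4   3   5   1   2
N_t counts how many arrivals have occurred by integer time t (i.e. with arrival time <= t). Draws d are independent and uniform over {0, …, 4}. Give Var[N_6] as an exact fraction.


Inter-arrival values over d=0..4: [4, 3, 5, 1, 2]
Each d has probability 1/5, so the pmf of τ is: f(1) = 1/5, f(2) = 1/5, f(3) = 1/5, f(4) = 1/5, f(5) = 1/5
Let p_n(j) = P(N_n = j), with p_0 = [1]. Condition on τ_1: p_n(0) = P(τ > n), and for j >= 1, p_n(j) = Σ_{k<=n} f(k)·p_{n−k}(j−1)
p_1 = [4/5, 1/5]  (j = 0..1)
p_2 = [3/5, 9/25, 1/25]  (j = 0..2)
p_3 = [2/5, 12/25, 14/125, 1/125]  (j = 0..3)
p_4 = [1/5, 14/25, 26/125, 19/625, 1/625]  (j = 0..4)
p_5 = [0, 3/5, 8/25, 9/125, 24/3125, 1/3125]  (j = 0..5)
p_6 = [0, 2/5, 11/25, 17/125, 69/3125, 29/15625, 1/15625]  (j = 0..6)
E[N_6] = Σ j·p_6(j) = 27906/15625;  E[N_6²] = Σ j²·p_6(j) = 59156/15625
Var[N_6] = 59156/15625 − (27906/15625)² = 145567664/244140625

145567664/244140625


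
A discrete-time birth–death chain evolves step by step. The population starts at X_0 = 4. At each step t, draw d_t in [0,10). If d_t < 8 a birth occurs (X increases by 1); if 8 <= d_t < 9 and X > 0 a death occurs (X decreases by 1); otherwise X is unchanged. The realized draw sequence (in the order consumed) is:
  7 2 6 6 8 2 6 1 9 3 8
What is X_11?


10

t=0: X=4, d=7 → birth, X_1=5
t=1: X=5, d=2 → birth, X_2=6
t=2: X=6, d=6 → birth, X_3=7
t=3: X=7, d=6 → birth, X_4=8
t=4: X=8, d=8 → death, X_5=7
t=5: X=7, d=2 → birth, X_6=8
t=6: X=8, d=6 → birth, X_7=9
t=7: X=9, d=1 → birth, X_8=10
t=8: X=10, d=9 → hold, X_9=10
t=9: X=10, d=3 → birth, X_10=11
t=10: X=11, d=8 → death, X_11=10


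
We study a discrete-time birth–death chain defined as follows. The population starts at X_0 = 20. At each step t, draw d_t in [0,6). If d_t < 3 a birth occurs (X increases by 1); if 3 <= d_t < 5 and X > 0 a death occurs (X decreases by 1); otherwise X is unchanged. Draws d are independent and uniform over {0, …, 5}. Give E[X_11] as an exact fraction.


X can drop by at most 1 per step and X_0 = 20 > T = 11, so X_t >= 20 − t >= 9 > 0 for every t <= 11: the floor at 0 (the 'and X > 0' condition) never binds. Hence X_11 = X_0 + Σ_{t<11} Y_t with i.i.d. increments Y_t = y(d_t) ∈ {+1, −1, 0}.
Outcome values over d=0..5: [1, 1, 1, -1, -1, 0]
Σy = 1, Σy² = 5, M = 6
μ = 1/6 = 1/6,  σ² = 5/6 − (1/6)² = 29/36
E[X_11] = 20 + 11·(1/6) = 131/6

131/6


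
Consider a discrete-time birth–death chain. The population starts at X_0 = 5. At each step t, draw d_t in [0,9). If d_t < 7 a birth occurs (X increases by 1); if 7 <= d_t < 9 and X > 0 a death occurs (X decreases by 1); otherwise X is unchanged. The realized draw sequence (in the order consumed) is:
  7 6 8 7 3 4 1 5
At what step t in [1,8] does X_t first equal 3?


t=0: X=5, d=7 → death, X_1=4
t=1: X=4, d=6 → birth, X_2=5
t=2: X=5, d=8 → death, X_3=4
t=3: X=4, d=7 → death, X_4=3
t=4: X=3, d=3 → birth, X_5=4
t=5: X=4, d=4 → birth, X_6=5
t=6: X=5, d=1 → birth, X_7=6
t=7: X=6, d=5 → birth, X_8=7

4


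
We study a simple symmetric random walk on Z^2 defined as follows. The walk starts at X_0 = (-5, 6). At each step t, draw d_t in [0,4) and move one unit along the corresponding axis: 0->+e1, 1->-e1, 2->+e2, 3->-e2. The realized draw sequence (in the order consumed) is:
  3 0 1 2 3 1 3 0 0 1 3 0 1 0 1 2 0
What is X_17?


(-4, 4)

t=0: X=(-5, 6), d=3 → -e2, X_1=(-5, 5)
t=1: X=(-5, 5), d=0 → +e1, X_2=(-4, 5)
t=2: X=(-4, 5), d=1 → -e1, X_3=(-5, 5)
t=3: X=(-5, 5), d=2 → +e2, X_4=(-5, 6)
t=4: X=(-5, 6), d=3 → -e2, X_5=(-5, 5)
t=5: X=(-5, 5), d=1 → -e1, X_6=(-6, 5)
t=6: X=(-6, 5), d=3 → -e2, X_7=(-6, 4)
t=7: X=(-6, 4), d=0 → +e1, X_8=(-5, 4)
t=8: X=(-5, 4), d=0 → +e1, X_9=(-4, 4)
t=9: X=(-4, 4), d=1 → -e1, X_10=(-5, 4)
t=10: X=(-5, 4), d=3 → -e2, X_11=(-5, 3)
t=11: X=(-5, 3), d=0 → +e1, X_12=(-4, 3)
t=12: X=(-4, 3), d=1 → -e1, X_13=(-5, 3)
t=13: X=(-5, 3), d=0 → +e1, X_14=(-4, 3)
t=14: X=(-4, 3), d=1 → -e1, X_15=(-5, 3)
t=15: X=(-5, 3), d=2 → +e2, X_16=(-5, 4)
t=16: X=(-5, 4), d=0 → +e1, X_17=(-4, 4)


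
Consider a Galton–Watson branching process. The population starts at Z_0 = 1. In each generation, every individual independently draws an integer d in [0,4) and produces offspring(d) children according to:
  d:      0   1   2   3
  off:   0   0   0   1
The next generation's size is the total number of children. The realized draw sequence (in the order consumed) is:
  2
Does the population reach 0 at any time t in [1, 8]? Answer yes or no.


gen 0: Z_0=1, draws=[2], offspring=[0], Z_1=0
gen 1: Z_1=0, draws=[], offspring=[], Z_2=0
gen 2: Z_2=0, draws=[], offspring=[], Z_3=0
gen 3: Z_3=0, draws=[], offspring=[], Z_4=0
gen 4: Z_4=0, draws=[], offspring=[], Z_5=0
gen 5: Z_5=0, draws=[], offspring=[], Z_6=0
gen 6: Z_6=0, draws=[], offspring=[], Z_7=0
gen 7: Z_7=0, draws=[], offspring=[], Z_8=0

yes


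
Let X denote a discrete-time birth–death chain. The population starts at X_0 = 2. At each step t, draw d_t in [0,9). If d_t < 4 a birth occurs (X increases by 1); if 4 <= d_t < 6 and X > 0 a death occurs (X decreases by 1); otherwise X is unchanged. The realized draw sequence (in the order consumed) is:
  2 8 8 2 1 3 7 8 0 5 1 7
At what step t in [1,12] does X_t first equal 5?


t=0: X=2, d=2 → birth, X_1=3
t=1: X=3, d=8 → hold, X_2=3
t=2: X=3, d=8 → hold, X_3=3
t=3: X=3, d=2 → birth, X_4=4
t=4: X=4, d=1 → birth, X_5=5
t=5: X=5, d=3 → birth, X_6=6
t=6: X=6, d=7 → hold, X_7=6
t=7: X=6, d=8 → hold, X_8=6
t=8: X=6, d=0 → birth, X_9=7
t=9: X=7, d=5 → death, X_10=6
t=10: X=6, d=1 → birth, X_11=7
t=11: X=7, d=7 → hold, X_12=7

5


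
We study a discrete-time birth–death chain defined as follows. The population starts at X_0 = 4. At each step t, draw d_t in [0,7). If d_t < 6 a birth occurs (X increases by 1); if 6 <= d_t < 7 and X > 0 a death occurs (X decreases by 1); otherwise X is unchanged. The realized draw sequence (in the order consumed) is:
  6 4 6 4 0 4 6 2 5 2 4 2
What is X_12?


10

t=0: X=4, d=6 → death, X_1=3
t=1: X=3, d=4 → birth, X_2=4
t=2: X=4, d=6 → death, X_3=3
t=3: X=3, d=4 → birth, X_4=4
t=4: X=4, d=0 → birth, X_5=5
t=5: X=5, d=4 → birth, X_6=6
t=6: X=6, d=6 → death, X_7=5
t=7: X=5, d=2 → birth, X_8=6
t=8: X=6, d=5 → birth, X_9=7
t=9: X=7, d=2 → birth, X_10=8
t=10: X=8, d=4 → birth, X_11=9
t=11: X=9, d=2 → birth, X_12=10


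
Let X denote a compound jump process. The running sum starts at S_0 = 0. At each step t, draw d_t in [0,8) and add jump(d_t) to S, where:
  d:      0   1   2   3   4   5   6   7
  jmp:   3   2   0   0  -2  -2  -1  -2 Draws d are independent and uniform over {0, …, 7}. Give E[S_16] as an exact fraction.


Outcome values over d=0..7: [3, 2, 0, 0, -2, -2, -1, -2]
Σy = -2, Σy² = 26, M = 8
μ = -2/8 = -1/4,  σ² = 26/8 − (-1/4)² = 51/16
E[S_16] = 0 + 16·(-1/4) = -4

-4


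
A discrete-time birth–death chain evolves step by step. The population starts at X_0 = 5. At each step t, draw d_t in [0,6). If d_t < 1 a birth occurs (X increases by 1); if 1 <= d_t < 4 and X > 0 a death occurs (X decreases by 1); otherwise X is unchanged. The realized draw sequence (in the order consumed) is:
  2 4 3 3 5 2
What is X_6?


1

t=0: X=5, d=2 → death, X_1=4
t=1: X=4, d=4 → hold, X_2=4
t=2: X=4, d=3 → death, X_3=3
t=3: X=3, d=3 → death, X_4=2
t=4: X=2, d=5 → hold, X_5=2
t=5: X=2, d=2 → death, X_6=1


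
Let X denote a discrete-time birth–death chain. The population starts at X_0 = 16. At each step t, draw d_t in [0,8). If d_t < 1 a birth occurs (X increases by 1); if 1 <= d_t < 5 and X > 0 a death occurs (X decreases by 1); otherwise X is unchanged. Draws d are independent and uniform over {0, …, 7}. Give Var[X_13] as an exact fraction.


X can drop by at most 1 per step and X_0 = 16 > T = 13, so X_t >= 16 − t >= 3 > 0 for every t <= 13: the floor at 0 (the 'and X > 0' condition) never binds. Hence X_13 = X_0 + Σ_{t<13} Y_t with i.i.d. increments Y_t = y(d_t) ∈ {+1, −1, 0}.
Outcome values over d=0..7: [1, -1, -1, -1, -1, 0, 0, 0]
Σy = -3, Σy² = 5, M = 8
μ = -3/8 = -3/8,  σ² = 5/8 − (-3/8)² = 31/64
Independent increments: Var[X_13] = 13·σ² = 13·(31/64) = 403/64

403/64


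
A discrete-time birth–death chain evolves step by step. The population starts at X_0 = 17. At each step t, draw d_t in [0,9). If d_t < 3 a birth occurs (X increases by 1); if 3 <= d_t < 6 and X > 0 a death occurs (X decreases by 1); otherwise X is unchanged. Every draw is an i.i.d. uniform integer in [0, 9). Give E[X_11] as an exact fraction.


17

X can drop by at most 1 per step and X_0 = 17 > T = 11, so X_t >= 17 − t >= 6 > 0 for every t <= 11: the floor at 0 (the 'and X > 0' condition) never binds. Hence X_11 = X_0 + Σ_{t<11} Y_t with i.i.d. increments Y_t = y(d_t) ∈ {+1, −1, 0}.
Outcome values over d=0..8: [1, 1, 1, -1, -1, -1, 0, 0, 0]
Σy = 0, Σy² = 6, M = 9
μ = 0/9 = 0,  σ² = 6/9 − (0)² = 2/3
E[X_11] = 17 + 11·(0) = 17


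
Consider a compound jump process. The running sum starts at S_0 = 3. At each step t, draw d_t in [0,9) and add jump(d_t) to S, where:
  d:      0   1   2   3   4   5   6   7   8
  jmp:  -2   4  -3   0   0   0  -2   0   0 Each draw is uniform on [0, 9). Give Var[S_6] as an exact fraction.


Outcome values over d=0..8: [-2, 4, -3, 0, 0, 0, -2, 0, 0]
Σy = -3, Σy² = 33, M = 9
μ = -3/9 = -1/3,  σ² = 33/9 − (-1/3)² = 32/9
Independent increments: Var[S_6] = 6·σ² = 6·(32/9) = 64/3

64/3


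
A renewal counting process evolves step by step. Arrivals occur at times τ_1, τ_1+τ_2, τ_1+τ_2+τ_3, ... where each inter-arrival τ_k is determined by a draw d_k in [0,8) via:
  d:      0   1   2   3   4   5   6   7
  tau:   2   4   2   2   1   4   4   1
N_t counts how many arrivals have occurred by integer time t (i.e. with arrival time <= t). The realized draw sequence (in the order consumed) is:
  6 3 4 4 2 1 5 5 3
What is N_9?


draw d_1=6: τ_1=4, arrival time A_1=4
draw d_2=3: τ_2=2, arrival time A_2=6
draw d_3=4: τ_3=1, arrival time A_3=7
draw d_4=4: τ_4=1, arrival time A_4=8
draw d_5=2: τ_5=2, arrival time A_5=10
draw d_6=1: τ_6=4, arrival time A_6=14
draw d_7=5: τ_7=4, arrival time A_7=18
draw d_8=5: τ_8=4, arrival time A_8=22
draw d_9=3: τ_9=2, arrival time A_9=24
N_t over t=0..9: 0:0 1:0 2:0 3:0 4:1 5:1 6:2 7:3 8:4 9:4

4


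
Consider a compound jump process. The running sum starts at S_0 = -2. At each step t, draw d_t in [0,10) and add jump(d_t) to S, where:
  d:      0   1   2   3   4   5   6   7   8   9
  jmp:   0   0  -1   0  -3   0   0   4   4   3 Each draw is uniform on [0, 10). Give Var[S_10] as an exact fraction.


Outcome values over d=0..9: [0, 0, -1, 0, -3, 0, 0, 4, 4, 3]
Σy = 7, Σy² = 51, M = 10
μ = 7/10 = 7/10,  σ² = 51/10 − (7/10)² = 461/100
Independent increments: Var[S_10] = 10·σ² = 10·(461/100) = 461/10

461/10


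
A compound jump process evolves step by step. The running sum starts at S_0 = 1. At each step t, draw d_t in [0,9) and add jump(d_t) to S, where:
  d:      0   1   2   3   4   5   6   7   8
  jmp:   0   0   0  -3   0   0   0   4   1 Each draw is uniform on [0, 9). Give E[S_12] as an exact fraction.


11/3

Outcome values over d=0..8: [0, 0, 0, -3, 0, 0, 0, 4, 1]
Σy = 2, Σy² = 26, M = 9
μ = 2/9 = 2/9,  σ² = 26/9 − (2/9)² = 230/81
E[S_12] = 1 + 12·(2/9) = 11/3


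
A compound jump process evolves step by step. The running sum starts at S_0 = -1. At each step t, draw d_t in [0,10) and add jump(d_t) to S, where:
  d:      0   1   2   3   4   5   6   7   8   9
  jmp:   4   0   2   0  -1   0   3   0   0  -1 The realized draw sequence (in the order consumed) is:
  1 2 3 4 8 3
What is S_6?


0

t=0: S=-1, d=1, jump=0, S_1=-1
t=1: S=-1, d=2, jump=2, S_2=1
t=2: S=1, d=3, jump=0, S_3=1
t=3: S=1, d=4, jump=-1, S_4=0
t=4: S=0, d=8, jump=0, S_5=0
t=5: S=0, d=3, jump=0, S_6=0


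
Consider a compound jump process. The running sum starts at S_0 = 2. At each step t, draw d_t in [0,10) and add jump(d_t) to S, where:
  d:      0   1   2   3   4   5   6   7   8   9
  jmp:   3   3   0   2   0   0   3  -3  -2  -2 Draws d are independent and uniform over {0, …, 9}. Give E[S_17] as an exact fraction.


44/5

Outcome values over d=0..9: [3, 3, 0, 2, 0, 0, 3, -3, -2, -2]
Σy = 4, Σy² = 48, M = 10
μ = 4/10 = 2/5,  σ² = 48/10 − (2/5)² = 116/25
E[S_17] = 2 + 17·(2/5) = 44/5


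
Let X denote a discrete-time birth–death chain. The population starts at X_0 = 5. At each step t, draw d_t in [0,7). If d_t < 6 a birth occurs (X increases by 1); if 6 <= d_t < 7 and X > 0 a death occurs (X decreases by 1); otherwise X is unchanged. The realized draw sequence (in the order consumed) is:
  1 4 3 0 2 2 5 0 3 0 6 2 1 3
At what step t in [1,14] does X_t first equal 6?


t=0: X=5, d=1 → birth, X_1=6
t=1: X=6, d=4 → birth, X_2=7
t=2: X=7, d=3 → birth, X_3=8
t=3: X=8, d=0 → birth, X_4=9
t=4: X=9, d=2 → birth, X_5=10
t=5: X=10, d=2 → birth, X_6=11
t=6: X=11, d=5 → birth, X_7=12
t=7: X=12, d=0 → birth, X_8=13
t=8: X=13, d=3 → birth, X_9=14
t=9: X=14, d=0 → birth, X_10=15
t=10: X=15, d=6 → death, X_11=14
t=11: X=14, d=2 → birth, X_12=15
t=12: X=15, d=1 → birth, X_13=16
t=13: X=16, d=3 → birth, X_14=17

1


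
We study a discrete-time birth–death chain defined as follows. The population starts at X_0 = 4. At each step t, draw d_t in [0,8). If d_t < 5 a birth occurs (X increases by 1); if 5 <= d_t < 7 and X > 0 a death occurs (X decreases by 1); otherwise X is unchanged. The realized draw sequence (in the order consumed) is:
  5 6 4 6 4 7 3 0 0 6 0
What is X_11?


t=0: X=4, d=5 → death, X_1=3
t=1: X=3, d=6 → death, X_2=2
t=2: X=2, d=4 → birth, X_3=3
t=3: X=3, d=6 → death, X_4=2
t=4: X=2, d=4 → birth, X_5=3
t=5: X=3, d=7 → hold, X_6=3
t=6: X=3, d=3 → birth, X_7=4
t=7: X=4, d=0 → birth, X_8=5
t=8: X=5, d=0 → birth, X_9=6
t=9: X=6, d=6 → death, X_10=5
t=10: X=5, d=0 → birth, X_11=6

6


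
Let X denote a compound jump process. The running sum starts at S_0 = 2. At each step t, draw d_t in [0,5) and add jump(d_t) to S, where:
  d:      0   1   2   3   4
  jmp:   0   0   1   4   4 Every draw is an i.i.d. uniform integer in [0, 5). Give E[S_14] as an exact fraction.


136/5

Outcome values over d=0..4: [0, 0, 1, 4, 4]
Σy = 9, Σy² = 33, M = 5
μ = 9/5 = 9/5,  σ² = 33/5 − (9/5)² = 84/25
E[S_14] = 2 + 14·(9/5) = 136/5


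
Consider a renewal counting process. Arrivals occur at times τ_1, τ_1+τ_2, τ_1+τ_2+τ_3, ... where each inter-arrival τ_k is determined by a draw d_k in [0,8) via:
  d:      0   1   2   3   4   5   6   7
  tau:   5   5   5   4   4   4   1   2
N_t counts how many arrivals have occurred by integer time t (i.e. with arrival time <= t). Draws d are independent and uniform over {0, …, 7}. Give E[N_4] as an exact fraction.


2849/4096

Inter-arrival values over d=0..7: [5, 5, 5, 4, 4, 4, 1, 2]
Each d has probability 1/8, so the pmf of τ is: f(1) = 1/8, f(2) = 1/8, f(4) = 3/8, f(5) = 3/8
Renewal equation for m(n) = E[N_n]: condition on τ_1 = k (if k <= n, one arrival plus a fresh copy on the remaining n−k steps): m(n) = F(n) + Σ_{k<=n} f(k)·m(n−k), where F(n) = P(τ <= n) and m(0) = 0
m(1) = F(1) = 1/8
m(2) = F(2) + f(1)·m(1) = 1/4 + 1/8·1/8 = 17/64
m(3) = F(3) + f(1)·m(2) + f(2)·m(1) = 1/4 + 1/8·17/64 + 1/8·1/8 = 153/512
m(4) = F(4) + f(1)·m(3) + f(2)·m(2) = 5/8 + 1/8·153/512 + 1/8·17/64 = 2849/4096
E[N_4] = m(4) = 2849/4096


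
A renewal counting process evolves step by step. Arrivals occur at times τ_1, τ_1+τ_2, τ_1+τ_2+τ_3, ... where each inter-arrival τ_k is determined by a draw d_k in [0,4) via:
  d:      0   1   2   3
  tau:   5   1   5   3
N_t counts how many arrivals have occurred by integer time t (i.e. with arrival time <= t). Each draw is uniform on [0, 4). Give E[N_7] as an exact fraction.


Inter-arrival values over d=0..3: [5, 1, 5, 3]
Each d has probability 1/4, so the pmf of τ is: f(1) = 1/4, f(3) = 1/4, f(5) = 1/2
Renewal equation for m(n) = E[N_n]: condition on τ_1 = k (if k <= n, one arrival plus a fresh copy on the remaining n−k steps): m(n) = F(n) + Σ_{k<=n} f(k)·m(n−k), where F(n) = P(τ <= n) and m(0) = 0
m(1) = F(1) = 1/4
m(2) = F(2) + f(1)·m(1) = 1/4 + 1/4·1/4 = 5/16
m(3) = F(3) + f(1)·m(2) = 1/2 + 1/4·5/16 = 37/64
m(4) = F(4) + f(1)·m(3) + f(3)·m(1) = 1/2 + 1/4·37/64 + 1/4·1/4 = 181/256
m(5) = F(5) + f(1)·m(4) + f(3)·m(2) = 1 + 1/4·181/256 + 1/4·5/16 = 1285/1024
m(6) = F(6) + f(1)·m(5) + f(3)·m(3) + f(5)·m(1) = 1 + 1/4·1285/1024 + 1/4·37/64 + 1/2·1/4 = 6485/4096
m(7) = F(7) + f(1)·m(6) + f(3)·m(4) + f(5)·m(2) = 1 + 1/4·6485/4096 + 1/4·181/256 + 1/2·5/16 = 28325/16384
E[N_7] = m(7) = 28325/16384

28325/16384


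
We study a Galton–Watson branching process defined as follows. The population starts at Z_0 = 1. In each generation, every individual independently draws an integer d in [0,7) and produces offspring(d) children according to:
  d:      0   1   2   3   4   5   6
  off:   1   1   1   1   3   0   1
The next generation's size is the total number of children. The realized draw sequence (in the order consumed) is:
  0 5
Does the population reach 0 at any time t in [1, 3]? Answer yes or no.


gen 0: Z_0=1, draws=[0], offspring=[1], Z_1=1
gen 1: Z_1=1, draws=[5], offspring=[0], Z_2=0
gen 2: Z_2=0, draws=[], offspring=[], Z_3=0

yes


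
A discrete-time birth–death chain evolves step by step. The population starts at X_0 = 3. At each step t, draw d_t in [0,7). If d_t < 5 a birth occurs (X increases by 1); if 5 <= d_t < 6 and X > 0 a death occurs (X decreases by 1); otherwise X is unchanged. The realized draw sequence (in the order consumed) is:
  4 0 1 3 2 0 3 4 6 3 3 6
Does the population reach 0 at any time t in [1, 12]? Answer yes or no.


t=0: X=3, d=4 → birth, X_1=4
t=1: X=4, d=0 → birth, X_2=5
t=2: X=5, d=1 → birth, X_3=6
t=3: X=6, d=3 → birth, X_4=7
t=4: X=7, d=2 → birth, X_5=8
t=5: X=8, d=0 → birth, X_6=9
t=6: X=9, d=3 → birth, X_7=10
t=7: X=10, d=4 → birth, X_8=11
t=8: X=11, d=6 → hold, X_9=11
t=9: X=11, d=3 → birth, X_10=12
t=10: X=12, d=3 → birth, X_11=13
t=11: X=13, d=6 → hold, X_12=13

no


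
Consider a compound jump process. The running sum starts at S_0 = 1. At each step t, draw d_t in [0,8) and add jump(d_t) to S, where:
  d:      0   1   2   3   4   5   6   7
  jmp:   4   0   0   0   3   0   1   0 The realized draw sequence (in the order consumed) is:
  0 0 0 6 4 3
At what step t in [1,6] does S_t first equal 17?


5

t=0: S=1, d=0, jump=4, S_1=5
t=1: S=5, d=0, jump=4, S_2=9
t=2: S=9, d=0, jump=4, S_3=13
t=3: S=13, d=6, jump=1, S_4=14
t=4: S=14, d=4, jump=3, S_5=17
t=5: S=17, d=3, jump=0, S_6=17


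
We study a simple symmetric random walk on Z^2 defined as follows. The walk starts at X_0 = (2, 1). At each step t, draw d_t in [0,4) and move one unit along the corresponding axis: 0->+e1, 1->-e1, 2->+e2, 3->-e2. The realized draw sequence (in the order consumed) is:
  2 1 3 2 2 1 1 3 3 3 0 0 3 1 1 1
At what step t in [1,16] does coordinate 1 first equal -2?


t=0: X=(2, 1), d=2 → +e2, X_1=(2, 2)
t=1: X=(2, 2), d=1 → -e1, X_2=(1, 2)
t=2: X=(1, 2), d=3 → -e2, X_3=(1, 1)
t=3: X=(1, 1), d=2 → +e2, X_4=(1, 2)
t=4: X=(1, 2), d=2 → +e2, X_5=(1, 3)
t=5: X=(1, 3), d=1 → -e1, X_6=(0, 3)
t=6: X=(0, 3), d=1 → -e1, X_7=(-1, 3)
t=7: X=(-1, 3), d=3 → -e2, X_8=(-1, 2)
t=8: X=(-1, 2), d=3 → -e2, X_9=(-1, 1)
t=9: X=(-1, 1), d=3 → -e2, X_10=(-1, 0)
t=10: X=(-1, 0), d=0 → +e1, X_11=(0, 0)
t=11: X=(0, 0), d=0 → +e1, X_12=(1, 0)
t=12: X=(1, 0), d=3 → -e2, X_13=(1, -1)
t=13: X=(1, -1), d=1 → -e1, X_14=(0, -1)
t=14: X=(0, -1), d=1 → -e1, X_15=(-1, -1)
t=15: X=(-1, -1), d=1 → -e1, X_16=(-2, -1)

16


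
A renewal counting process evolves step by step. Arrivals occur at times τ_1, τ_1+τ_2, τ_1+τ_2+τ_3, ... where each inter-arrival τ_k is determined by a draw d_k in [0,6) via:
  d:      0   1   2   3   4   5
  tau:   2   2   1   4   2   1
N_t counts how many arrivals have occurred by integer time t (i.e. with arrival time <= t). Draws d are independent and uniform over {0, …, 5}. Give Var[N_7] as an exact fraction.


Inter-arrival values over d=0..5: [2, 2, 1, 4, 2, 1]
Each d has probability 1/6, so the pmf of τ is: f(1) = 1/3, f(2) = 1/2, f(4) = 1/6
Let p_n(j) = P(N_n = j), with p_0 = [1]. Condition on τ_1: p_n(0) = P(τ > n), and for j >= 1, p_n(j) = Σ_{k<=n} f(k)·p_{n−k}(j−1)
p_1 = [2/3, 1/3]  (j = 0..1)
p_2 = [1/6, 13/18, 1/9]  (j = 0..2)
p_3 = [1/6, 7/18, 11/27, 1/27]  (j = 0..3)
p_4 = [0, 11/36, 53/108, 31/162, 1/81]  (j = 0..4)
p_5 = [0, 7/36, 19/54, 119/324, 20/243, 1/243]  (j = 0..5)
p_6 = [0, 1/36, 73/216, 247/648, 53/243, 49/1458, 1/729]  (j = 0..6)
p_7 = [0, 1/36, 37/216, 77/216, 77/243, 83/729, 29/2187, 1/2187]  (j = 0..7)
E[N_7] = Σ j·p_7(j) = 58775/17496;  E[N_7²] = Σ j²·p_7(j) = 215855/17496
Var[N_7] = 215855/17496 − (58775/17496)² = 322098455/306110016

322098455/306110016


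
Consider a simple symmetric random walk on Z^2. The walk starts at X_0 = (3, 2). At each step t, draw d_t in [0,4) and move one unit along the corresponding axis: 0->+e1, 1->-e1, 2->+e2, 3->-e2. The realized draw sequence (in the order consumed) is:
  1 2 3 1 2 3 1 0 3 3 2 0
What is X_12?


(2, 1)

t=0: X=(3, 2), d=1 → -e1, X_1=(2, 2)
t=1: X=(2, 2), d=2 → +e2, X_2=(2, 3)
t=2: X=(2, 3), d=3 → -e2, X_3=(2, 2)
t=3: X=(2, 2), d=1 → -e1, X_4=(1, 2)
t=4: X=(1, 2), d=2 → +e2, X_5=(1, 3)
t=5: X=(1, 3), d=3 → -e2, X_6=(1, 2)
t=6: X=(1, 2), d=1 → -e1, X_7=(0, 2)
t=7: X=(0, 2), d=0 → +e1, X_8=(1, 2)
t=8: X=(1, 2), d=3 → -e2, X_9=(1, 1)
t=9: X=(1, 1), d=3 → -e2, X_10=(1, 0)
t=10: X=(1, 0), d=2 → +e2, X_11=(1, 1)
t=11: X=(1, 1), d=0 → +e1, X_12=(2, 1)


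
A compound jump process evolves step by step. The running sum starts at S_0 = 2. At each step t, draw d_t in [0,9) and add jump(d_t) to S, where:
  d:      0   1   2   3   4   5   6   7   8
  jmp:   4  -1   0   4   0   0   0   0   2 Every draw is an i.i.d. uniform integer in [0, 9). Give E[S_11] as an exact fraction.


Outcome values over d=0..8: [4, -1, 0, 4, 0, 0, 0, 0, 2]
Σy = 9, Σy² = 37, M = 9
μ = 9/9 = 1,  σ² = 37/9 − (1)² = 28/9
E[S_11] = 2 + 11·(1) = 13

13


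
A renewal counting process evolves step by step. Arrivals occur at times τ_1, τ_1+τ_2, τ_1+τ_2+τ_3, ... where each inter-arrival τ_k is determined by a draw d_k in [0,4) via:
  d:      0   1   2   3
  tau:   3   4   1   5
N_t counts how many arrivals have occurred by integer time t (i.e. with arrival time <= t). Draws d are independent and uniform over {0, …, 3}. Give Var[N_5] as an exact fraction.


Inter-arrival values over d=0..3: [3, 4, 1, 5]
Each d has probability 1/4, so the pmf of τ is: f(1) = 1/4, f(3) = 1/4, f(4) = 1/4, f(5) = 1/4
Let p_n(j) = P(N_n = j), with p_0 = [1]. Condition on τ_1: p_n(0) = P(τ > n), and for j >= 1, p_n(j) = Σ_{k<=n} f(k)·p_{n−k}(j−1)
p_1 = [3/4, 1/4]  (j = 0..1)
p_2 = [3/4, 3/16, 1/16]  (j = 0..2)
p_3 = [1/2, 7/16, 3/64, 1/64]  (j = 0..3)
p_4 = [1/4, 9/16, 11/64, 3/256, 1/256]  (j = 0..4)
p_5 = [0, 11/16, 1/4, 15/256, 3/1024, 1/1024]  (j = 0..5)
E[N_5] = Σ j·p_5(j) = 1413/1024;  E[N_5²] = Σ j²·p_5(j) = 2341/1024
Var[N_5] = 2341/1024 − (1413/1024)² = 400615/1048576

400615/1048576


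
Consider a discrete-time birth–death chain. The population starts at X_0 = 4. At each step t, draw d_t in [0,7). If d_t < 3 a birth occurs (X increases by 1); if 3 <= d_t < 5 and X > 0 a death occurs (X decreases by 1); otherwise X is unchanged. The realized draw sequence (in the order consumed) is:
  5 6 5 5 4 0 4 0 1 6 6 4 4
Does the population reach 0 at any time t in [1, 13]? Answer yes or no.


t=0: X=4, d=5 → hold, X_1=4
t=1: X=4, d=6 → hold, X_2=4
t=2: X=4, d=5 → hold, X_3=4
t=3: X=4, d=5 → hold, X_4=4
t=4: X=4, d=4 → death, X_5=3
t=5: X=3, d=0 → birth, X_6=4
t=6: X=4, d=4 → death, X_7=3
t=7: X=3, d=0 → birth, X_8=4
t=8: X=4, d=1 → birth, X_9=5
t=9: X=5, d=6 → hold, X_10=5
t=10: X=5, d=6 → hold, X_11=5
t=11: X=5, d=4 → death, X_12=4
t=12: X=4, d=4 → death, X_13=3

no


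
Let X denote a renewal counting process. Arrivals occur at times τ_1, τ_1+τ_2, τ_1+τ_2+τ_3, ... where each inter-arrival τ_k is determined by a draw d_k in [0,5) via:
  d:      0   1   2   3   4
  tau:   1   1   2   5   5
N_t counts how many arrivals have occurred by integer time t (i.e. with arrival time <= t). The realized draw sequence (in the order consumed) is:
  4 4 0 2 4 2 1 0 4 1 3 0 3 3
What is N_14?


4

draw d_1=4: τ_1=5, arrival time A_1=5
draw d_2=4: τ_2=5, arrival time A_2=10
draw d_3=0: τ_3=1, arrival time A_3=11
draw d_4=2: τ_4=2, arrival time A_4=13
draw d_5=4: τ_5=5, arrival time A_5=18
draw d_6=2: τ_6=2, arrival time A_6=20
draw d_7=1: τ_7=1, arrival time A_7=21
draw d_8=0: τ_8=1, arrival time A_8=22
draw d_9=4: τ_9=5, arrival time A_9=27
draw d_10=1: τ_10=1, arrival time A_10=28
draw d_11=3: τ_11=5, arrival time A_11=33
draw d_12=0: τ_12=1, arrival time A_12=34
draw d_13=3: τ_13=5, arrival time A_13=39
draw d_14=3: τ_14=5, arrival time A_14=44
N_t over t=0..14: 0:0 1:0 2:0 3:0 4:0 5:1 6:1 7:1 8:1 9:1 10:2 11:3 12:3 13:4 14:4


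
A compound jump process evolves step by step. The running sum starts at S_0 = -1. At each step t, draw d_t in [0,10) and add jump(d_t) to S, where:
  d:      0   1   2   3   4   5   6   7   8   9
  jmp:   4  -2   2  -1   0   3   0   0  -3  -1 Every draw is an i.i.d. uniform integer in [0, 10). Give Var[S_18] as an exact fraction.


1962/25

Outcome values over d=0..9: [4, -2, 2, -1, 0, 3, 0, 0, -3, -1]
Σy = 2, Σy² = 44, M = 10
μ = 2/10 = 1/5,  σ² = 44/10 − (1/5)² = 109/25
Independent increments: Var[S_18] = 18·σ² = 18·(109/25) = 1962/25


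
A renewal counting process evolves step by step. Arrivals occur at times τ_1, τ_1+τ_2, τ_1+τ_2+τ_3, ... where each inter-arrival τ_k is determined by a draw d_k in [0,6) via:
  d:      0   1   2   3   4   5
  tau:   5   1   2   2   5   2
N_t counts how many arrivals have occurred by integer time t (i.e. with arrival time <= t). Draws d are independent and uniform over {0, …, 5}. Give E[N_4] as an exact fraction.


Inter-arrival values over d=0..5: [5, 1, 2, 2, 5, 2]
Each d has probability 1/6, so the pmf of τ is: f(1) = 1/6, f(2) = 1/2, f(5) = 1/3
Renewal equation for m(n) = E[N_n]: condition on τ_1 = k (if k <= n, one arrival plus a fresh copy on the remaining n−k steps): m(n) = F(n) + Σ_{k<=n} f(k)·m(n−k), where F(n) = P(τ <= n) and m(0) = 0
m(1) = F(1) = 1/6
m(2) = F(2) + f(1)·m(1) = 2/3 + 1/6·1/6 = 25/36
m(3) = F(3) + f(1)·m(2) + f(2)·m(1) = 2/3 + 1/6·25/36 + 1/2·1/6 = 187/216
m(4) = F(4) + f(1)·m(3) + f(2)·m(2) = 2/3 + 1/6·187/216 + 1/2·25/36 = 1501/1296
E[N_4] = m(4) = 1501/1296

1501/1296
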